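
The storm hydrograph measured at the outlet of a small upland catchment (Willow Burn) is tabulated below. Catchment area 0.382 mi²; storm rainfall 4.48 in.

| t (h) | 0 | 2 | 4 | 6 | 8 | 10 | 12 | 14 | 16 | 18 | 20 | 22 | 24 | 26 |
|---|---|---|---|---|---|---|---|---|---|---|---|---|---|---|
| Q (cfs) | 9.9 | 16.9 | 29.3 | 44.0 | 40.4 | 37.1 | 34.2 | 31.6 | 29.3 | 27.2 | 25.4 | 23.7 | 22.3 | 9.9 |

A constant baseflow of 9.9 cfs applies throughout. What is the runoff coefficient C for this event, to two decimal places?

ΣQ_DR = 242.6 cfs; V = ΣQ_DR·Δt = 1.747 × 10^6 ft³.
Runoff depth d = V / A = 1.968 in.
C = d / P = 1.968 / 4.48 = 0.44.

C ≈ 0.44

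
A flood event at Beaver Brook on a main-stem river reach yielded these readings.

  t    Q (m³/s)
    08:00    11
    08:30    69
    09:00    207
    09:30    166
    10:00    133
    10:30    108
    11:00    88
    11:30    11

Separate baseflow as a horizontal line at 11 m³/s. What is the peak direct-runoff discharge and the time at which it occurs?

Q_p = 196.0 m³/s at t = 09:00

Subtracting baseflow gives direct-runoff ordinates: 0.0, 58.0, 196.0, 155.0, 122.0, 97.0, 77.0, 0.0 m³/s.
The maximum is 196.0 m³/s, occurring at the reading for t = 09:00.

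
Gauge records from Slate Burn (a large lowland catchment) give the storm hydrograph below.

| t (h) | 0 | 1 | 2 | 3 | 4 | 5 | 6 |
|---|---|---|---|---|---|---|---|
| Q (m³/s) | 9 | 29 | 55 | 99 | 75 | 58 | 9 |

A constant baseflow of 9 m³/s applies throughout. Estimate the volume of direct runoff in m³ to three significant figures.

Direct-runoff ordinates (Q − Q_b): 0.0, 20.0, 46.0, 90.0, 66.0, 49.0, 0.0 m³/s.
ΣQ_DR = 271.0 m³/s.
With Δt = 1 h = 3600 s, V = ΣQ_DR · Δt = 271.0 × 3600 = 9.76 × 10^5 m³.

V ≈ 9.76 × 10^5 m³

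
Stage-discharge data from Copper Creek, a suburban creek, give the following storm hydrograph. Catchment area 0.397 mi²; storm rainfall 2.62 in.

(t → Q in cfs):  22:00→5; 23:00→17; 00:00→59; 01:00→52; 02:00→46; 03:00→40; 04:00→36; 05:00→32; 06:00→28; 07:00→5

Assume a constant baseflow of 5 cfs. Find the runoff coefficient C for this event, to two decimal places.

ΣQ_DR = 270.0 cfs; V = ΣQ_DR·Δt = 9.720 × 10^5 ft³.
Runoff depth d = V / A = 1.054 in.
C = d / P = 1.054 / 2.62 = 0.40.

C ≈ 0.40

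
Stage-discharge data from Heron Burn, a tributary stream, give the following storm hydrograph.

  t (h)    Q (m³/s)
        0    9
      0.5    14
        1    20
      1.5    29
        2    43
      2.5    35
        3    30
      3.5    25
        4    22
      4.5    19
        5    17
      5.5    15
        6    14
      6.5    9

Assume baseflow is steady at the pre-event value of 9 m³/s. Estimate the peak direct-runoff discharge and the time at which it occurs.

Subtracting baseflow gives direct-runoff ordinates: 0.0, 5.0, 11.0, 20.0, 34.0, 26.0, 21.0, 16.0, 13.0, 10.0, 8.0, 6.0, 5.0, 0.0 m³/s.
The maximum is 34.0 m³/s, occurring at the reading for t = 2 h.

Q_p = 34.0 m³/s at t = 2 h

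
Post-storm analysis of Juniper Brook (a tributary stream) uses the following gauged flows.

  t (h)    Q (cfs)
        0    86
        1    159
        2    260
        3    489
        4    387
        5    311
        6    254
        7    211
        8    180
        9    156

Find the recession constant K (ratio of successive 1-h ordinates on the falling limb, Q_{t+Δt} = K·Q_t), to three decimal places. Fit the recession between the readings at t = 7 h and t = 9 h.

K ≈ 0.860

Using the recession-limb readings at t = 7 h and t = 9 h: Q falls from 211 to 156 cfs over 2 intervals.
K = (Q₂/Q₁)^(1/2) = (156/211)^(1/2) = 0.860.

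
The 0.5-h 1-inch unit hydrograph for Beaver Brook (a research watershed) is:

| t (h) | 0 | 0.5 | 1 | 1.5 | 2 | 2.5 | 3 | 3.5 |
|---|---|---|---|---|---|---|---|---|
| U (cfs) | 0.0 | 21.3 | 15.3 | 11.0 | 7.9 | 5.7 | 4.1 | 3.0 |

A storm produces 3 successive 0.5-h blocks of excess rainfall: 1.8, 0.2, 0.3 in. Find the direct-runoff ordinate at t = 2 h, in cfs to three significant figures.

By discrete convolution, Q_j = Σ (P_i / 1 in) · U_{j−i}.
At t = 2 h (j=4): Q = (1.8/1)·7.9 + (0.2/1)·11.0 + (0.3/1)·15.3 = 21.0 cfs.

Q ≈ 21.0 cfs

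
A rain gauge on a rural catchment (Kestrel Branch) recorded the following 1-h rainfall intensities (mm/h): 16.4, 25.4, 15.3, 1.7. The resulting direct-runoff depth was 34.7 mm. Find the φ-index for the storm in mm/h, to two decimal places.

φ ≈ 7.47 mm/h

Only the 3 blocks with intensity above φ contribute runoff: 16.4, 25.4, 15.3 mm/h.
Σ(I−φ)·Δt = d  ⇒  (16.4+25.4+15.3 − 3φ)·1 = 34.7
φ = (57.10 − 34.7/1) / 3 = 7.47 mm/h.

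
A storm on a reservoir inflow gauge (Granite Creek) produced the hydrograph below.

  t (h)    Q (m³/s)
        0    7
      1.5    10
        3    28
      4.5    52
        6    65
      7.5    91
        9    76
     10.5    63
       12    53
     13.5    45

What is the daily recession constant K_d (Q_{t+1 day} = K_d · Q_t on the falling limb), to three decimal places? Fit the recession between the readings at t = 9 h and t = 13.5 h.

K_d ≈ 0.061

Between t = 9 h and t = 13.5 h the flow falls from 76 to 45 m³/s over 3×1.5 h = 4.5 h.
Per-interval ratio K = (45/76)^(1/3) = 0.8397; K_d = K^(24/1.5) = 0.061.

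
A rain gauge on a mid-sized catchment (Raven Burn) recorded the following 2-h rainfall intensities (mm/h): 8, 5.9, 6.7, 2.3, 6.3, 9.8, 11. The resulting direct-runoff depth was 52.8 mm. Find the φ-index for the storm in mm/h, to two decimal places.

Only the 6 blocks with intensity above φ contribute runoff: 8, 5.9, 6.7, 6.3, 9.8, 11 mm/h.
Σ(I−φ)·Δt = d  ⇒  (8+5.9+6.7+6.3+9.8+11 − 6φ)·2 = 52.8
φ = (47.70 − 52.8/2) / 6 = 3.55 mm/h.

φ ≈ 3.55 mm/h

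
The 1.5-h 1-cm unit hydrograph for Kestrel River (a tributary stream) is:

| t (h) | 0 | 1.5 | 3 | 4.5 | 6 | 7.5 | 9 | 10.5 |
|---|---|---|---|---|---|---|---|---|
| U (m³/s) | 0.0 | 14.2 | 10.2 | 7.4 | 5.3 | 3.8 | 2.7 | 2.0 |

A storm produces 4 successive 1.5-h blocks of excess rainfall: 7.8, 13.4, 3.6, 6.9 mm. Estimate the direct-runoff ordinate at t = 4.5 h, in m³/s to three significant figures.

Q ≈ 24.6 m³/s

By discrete convolution, Q_j = Σ (P_i / 10 mm) · U_{j−i}.
At t = 4.5 h (j=3): Q = (7.8/10)·7.4 + (13.4/10)·10.2 + (3.6/10)·14.2 + (6.9/10)·0.0 = 24.6 m³/s.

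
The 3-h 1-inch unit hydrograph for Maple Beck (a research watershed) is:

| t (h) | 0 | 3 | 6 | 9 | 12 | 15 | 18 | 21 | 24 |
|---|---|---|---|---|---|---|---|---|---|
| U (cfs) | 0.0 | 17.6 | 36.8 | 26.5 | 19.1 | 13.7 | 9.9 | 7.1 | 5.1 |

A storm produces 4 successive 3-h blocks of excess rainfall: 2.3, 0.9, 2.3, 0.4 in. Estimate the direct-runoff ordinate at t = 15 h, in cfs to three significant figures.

By discrete convolution, Q_j = Σ (P_i / 1 in) · U_{j−i}.
At t = 15 h (j=5): Q = (2.3/1)·13.7 + (0.9/1)·19.1 + (2.3/1)·26.5 + (0.4/1)·36.8 = 124 cfs.

Q ≈ 124 cfs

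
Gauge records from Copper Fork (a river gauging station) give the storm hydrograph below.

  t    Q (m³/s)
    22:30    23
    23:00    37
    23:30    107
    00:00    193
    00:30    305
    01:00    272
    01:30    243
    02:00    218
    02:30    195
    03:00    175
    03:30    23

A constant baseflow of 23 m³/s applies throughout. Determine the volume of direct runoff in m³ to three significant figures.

Direct-runoff ordinates (Q − Q_b): 0.0, 14.0, 84.0, 170.0, 282.0, 249.0, 220.0, 195.0, 172.0, 152.0, 0.0 m³/s.
ΣQ_DR = 1538 m³/s.
With Δt = 0.5 h = 1800 s, V = ΣQ_DR · Δt = 1538 × 1800 = 2.77 × 10^6 m³.

V ≈ 2.77 × 10^6 m³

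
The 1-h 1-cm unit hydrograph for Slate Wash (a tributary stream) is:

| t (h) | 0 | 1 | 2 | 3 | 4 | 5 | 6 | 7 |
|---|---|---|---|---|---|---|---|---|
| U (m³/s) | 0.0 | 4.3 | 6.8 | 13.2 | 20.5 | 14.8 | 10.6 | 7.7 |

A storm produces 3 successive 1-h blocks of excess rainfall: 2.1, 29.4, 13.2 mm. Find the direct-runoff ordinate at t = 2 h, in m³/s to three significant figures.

By discrete convolution, Q_j = Σ (P_i / 10 mm) · U_{j−i}.
At t = 2 h (j=2): Q = (2.1/10)·6.8 + (29.4/10)·4.3 + (13.2/10)·0.0 = 14.1 m³/s.

Q ≈ 14.1 m³/s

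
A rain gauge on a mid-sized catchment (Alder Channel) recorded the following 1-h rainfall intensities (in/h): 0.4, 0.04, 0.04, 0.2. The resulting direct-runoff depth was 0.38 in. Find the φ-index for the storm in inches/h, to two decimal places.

φ ≈ 0.11 in/h

Only the 2 blocks with intensity above φ contribute runoff: 0.4, 0.2 in/h.
Σ(I−φ)·Δt = d  ⇒  (0.4+0.2 − 2φ)·1 = 0.38
φ = (0.6000 − 0.38/1) / 2 = 0.11 in/h.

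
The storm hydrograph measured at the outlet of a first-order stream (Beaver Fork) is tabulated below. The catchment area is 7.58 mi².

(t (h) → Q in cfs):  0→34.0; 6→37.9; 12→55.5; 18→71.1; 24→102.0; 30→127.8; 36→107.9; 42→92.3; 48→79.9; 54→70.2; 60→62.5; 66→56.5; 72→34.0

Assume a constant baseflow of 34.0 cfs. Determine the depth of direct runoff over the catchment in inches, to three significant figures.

d ≈ 0.601 in

Direct runoff: 0.0, 3.9, 21.5, 37.1, 68.0, 93.8, 73.9, 58.3, 45.9, 36.2, 28.5, 22.5, 0.0 cfs; ΣQ_DR = 489.6 cfs.
V = ΣQ_DR · Δt = 489.6 × 21600 s = 1.058 × 10^7 ft³.
Over A = 7.58 mi², depth = V / A = 0.601 in.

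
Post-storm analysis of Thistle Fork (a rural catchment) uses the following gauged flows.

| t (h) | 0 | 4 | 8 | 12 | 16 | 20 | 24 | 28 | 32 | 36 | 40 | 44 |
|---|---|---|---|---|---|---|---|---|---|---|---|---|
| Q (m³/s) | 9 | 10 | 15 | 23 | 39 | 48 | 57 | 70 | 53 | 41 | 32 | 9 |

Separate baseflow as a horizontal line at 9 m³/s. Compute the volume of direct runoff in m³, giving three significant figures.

Direct-runoff ordinates (Q − Q_b): 0.0, 1.0, 6.0, 14.0, 30.0, 39.0, 48.0, 61.0, 44.0, 32.0, 23.0, 0.0 m³/s.
ΣQ_DR = 298.0 m³/s.
With Δt = 4 h = 14400 s, V = ΣQ_DR · Δt = 298.0 × 14400 = 4.29 × 10^6 m³.

V ≈ 4.29 × 10^6 m³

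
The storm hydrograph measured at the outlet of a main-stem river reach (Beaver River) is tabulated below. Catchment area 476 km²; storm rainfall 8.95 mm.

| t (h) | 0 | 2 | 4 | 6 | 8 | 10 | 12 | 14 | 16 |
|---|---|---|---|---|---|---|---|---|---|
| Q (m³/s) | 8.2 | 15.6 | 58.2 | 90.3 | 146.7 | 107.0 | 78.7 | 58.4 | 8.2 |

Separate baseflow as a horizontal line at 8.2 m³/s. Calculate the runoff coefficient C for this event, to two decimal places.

ΣQ_DR = 497.5 m³/s; V = ΣQ_DR·Δt = 3.582 × 10^6 m³.
Runoff depth d = V / A = 7.525 mm.
C = d / P = 7.525 / 8.95 = 0.84.

C ≈ 0.84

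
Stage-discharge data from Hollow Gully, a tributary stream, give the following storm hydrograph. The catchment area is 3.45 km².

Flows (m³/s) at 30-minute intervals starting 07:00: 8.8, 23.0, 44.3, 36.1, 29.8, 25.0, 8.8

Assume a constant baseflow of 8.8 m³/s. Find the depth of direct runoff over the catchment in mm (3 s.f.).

Direct runoff: 0.0, 14.2, 35.5, 27.3, 21.0, 16.2, 0.0 m³/s; ΣQ_DR = 114.2 m³/s.
V = ΣQ_DR · Δt = 114.2 × 1800 s = 2.056 × 10^5 m³.
Over A = 3.45 km², depth = V / A = 59.6 mm.

d ≈ 59.6 mm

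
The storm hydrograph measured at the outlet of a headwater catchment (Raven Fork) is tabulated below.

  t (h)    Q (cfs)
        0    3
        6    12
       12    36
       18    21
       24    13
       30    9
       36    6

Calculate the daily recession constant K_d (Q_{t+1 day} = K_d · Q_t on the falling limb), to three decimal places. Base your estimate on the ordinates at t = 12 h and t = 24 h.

Between t = 12 h and t = 24 h the flow falls from 36 to 13 cfs over 2×6 h = 12 h.
Per-interval ratio K = (13/36)^(1/2) = 0.6009; K_d = K^(24/6) = 0.130.

K_d ≈ 0.130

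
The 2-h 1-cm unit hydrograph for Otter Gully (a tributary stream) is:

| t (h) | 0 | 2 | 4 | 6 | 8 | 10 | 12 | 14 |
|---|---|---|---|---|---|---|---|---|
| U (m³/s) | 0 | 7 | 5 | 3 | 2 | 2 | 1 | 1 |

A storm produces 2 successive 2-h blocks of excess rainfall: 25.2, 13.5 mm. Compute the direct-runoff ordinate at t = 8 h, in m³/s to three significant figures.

Q ≈ 9.09 m³/s

By discrete convolution, Q_j = Σ (P_i / 10 mm) · U_{j−i}.
At t = 8 h (j=4): Q = (25.2/10)·2 + (13.5/10)·3 = 9.09 m³/s.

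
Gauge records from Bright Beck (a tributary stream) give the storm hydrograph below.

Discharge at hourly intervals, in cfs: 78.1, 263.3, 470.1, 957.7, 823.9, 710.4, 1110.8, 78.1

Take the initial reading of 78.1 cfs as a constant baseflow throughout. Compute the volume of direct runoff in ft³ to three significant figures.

V ≈ 1.39 × 10^7 ft³

Direct-runoff ordinates (Q − Q_b): 0.0, 185.2, 392.0, 879.6, 745.8, 632.3, 1032.7, 0.0 cfs.
ΣQ_DR = 3868 cfs.
With Δt = 1 h = 3600 s, V = ΣQ_DR · Δt = 3868 × 3600 = 1.39 × 10^7 ft³.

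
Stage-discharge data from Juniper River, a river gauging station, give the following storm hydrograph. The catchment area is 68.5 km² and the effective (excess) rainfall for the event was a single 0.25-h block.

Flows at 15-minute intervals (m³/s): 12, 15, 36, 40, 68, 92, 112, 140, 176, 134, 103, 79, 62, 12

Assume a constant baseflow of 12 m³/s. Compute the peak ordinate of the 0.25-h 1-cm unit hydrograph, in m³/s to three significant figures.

U_p ≈ 137 m³/s

Direct runoff: 0.0, 3.0, 24.0, 28.0, 56.0, 80.0, 100.0, 128.0, 164.0, 122.0, 91.0, 67.0, 50.0, 0.0 m³/s; ΣQ_DR = 913.0 m³/s, peak = 164.0 m³/s.
Runoff depth d = ΣQ_DR·Δt / A = 913.0 × 900 / (68.5 km²) = 12.00 mm.
The 1-cm UH is the DRH scaled by (10 mm)/d, so U_p = 164.0 × 10/12.00 = 137 m³/s.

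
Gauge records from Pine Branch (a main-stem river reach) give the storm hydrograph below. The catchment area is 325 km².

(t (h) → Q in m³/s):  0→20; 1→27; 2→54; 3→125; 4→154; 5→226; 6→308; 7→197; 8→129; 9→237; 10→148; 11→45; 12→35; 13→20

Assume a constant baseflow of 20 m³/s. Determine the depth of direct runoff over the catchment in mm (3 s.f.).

d ≈ 16.0 mm

Direct runoff: 0.0, 7.0, 34.0, 105.0, 134.0, 206.0, 288.0, 177.0, 109.0, 217.0, 128.0, 25.0, 15.0, 0.0 m³/s; ΣQ_DR = 1445 m³/s.
V = ΣQ_DR · Δt = 1445 × 3600 s = 5.202 × 10^6 m³.
Over A = 325 km², depth = V / A = 16.0 mm.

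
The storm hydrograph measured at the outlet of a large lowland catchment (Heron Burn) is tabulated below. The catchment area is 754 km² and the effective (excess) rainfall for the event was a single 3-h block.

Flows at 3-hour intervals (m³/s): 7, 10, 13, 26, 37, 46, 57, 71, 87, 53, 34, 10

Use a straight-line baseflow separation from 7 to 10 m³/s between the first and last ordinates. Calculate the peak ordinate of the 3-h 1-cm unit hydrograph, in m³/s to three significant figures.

Direct runoff: 0.00, 2.73, 5.45, 18.18, 28.91, 37.64, 48.36, 62.09, 77.82, 43.55, 24.27, 0.00 m³/s; ΣQ_DR = 349.0 m³/s, peak = 77.82 m³/s.
Runoff depth d = ΣQ_DR·Δt / A = 349.0 × 10800 / (754 km²) = 4.999 mm.
The 1-cm UH is the DRH scaled by (10 mm)/d, so U_p = 77.82 × 10/4.999 = 156 m³/s.

U_p ≈ 156 m³/s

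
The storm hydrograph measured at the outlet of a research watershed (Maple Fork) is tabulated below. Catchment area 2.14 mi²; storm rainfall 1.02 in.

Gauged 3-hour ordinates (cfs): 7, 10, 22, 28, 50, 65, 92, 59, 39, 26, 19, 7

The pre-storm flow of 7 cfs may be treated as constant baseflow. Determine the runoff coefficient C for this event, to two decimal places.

C ≈ 0.72

ΣQ_DR = 340.0 cfs; V = ΣQ_DR·Δt = 3.672 × 10^6 ft³.
Runoff depth d = V / A = 0.7386 in.
C = d / P = 0.7386 / 1.02 = 0.72.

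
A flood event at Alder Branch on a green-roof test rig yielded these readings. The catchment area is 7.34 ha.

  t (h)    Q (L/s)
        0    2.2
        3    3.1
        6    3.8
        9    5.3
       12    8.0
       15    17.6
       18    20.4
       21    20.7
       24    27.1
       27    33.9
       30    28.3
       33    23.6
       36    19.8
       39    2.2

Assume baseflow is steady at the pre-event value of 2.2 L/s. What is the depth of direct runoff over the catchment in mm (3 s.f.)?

d ≈ 27.3 mm

Direct runoff: 0.0, 0.9, 1.6, 3.1, 5.8, 15.4, 18.2, 18.5, 24.9, 31.7, 26.1, 21.4, 17.6, 0.0 L/s; ΣQ_DR = 185.2 L/s.
V = ΣQ_DR · Δt = 185.2 × 10800 s = 2.000 × 10^6 L.
Over A = 7.34 ha, depth = V / A = 27.3 mm.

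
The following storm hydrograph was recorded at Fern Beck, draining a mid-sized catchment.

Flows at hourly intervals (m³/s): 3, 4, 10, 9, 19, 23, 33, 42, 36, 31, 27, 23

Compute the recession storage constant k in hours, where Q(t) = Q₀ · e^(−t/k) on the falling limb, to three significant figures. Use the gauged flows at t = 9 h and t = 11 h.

k ≈ 6.70 h

On the falling limb, Q drops from 31 to 23 m³/s between t = 9 h and t = 11 h (Δt = 2 h).
k = −Δt / ln(Q₂/Q₁) = −2 / ln(23/31) = 6.70 h.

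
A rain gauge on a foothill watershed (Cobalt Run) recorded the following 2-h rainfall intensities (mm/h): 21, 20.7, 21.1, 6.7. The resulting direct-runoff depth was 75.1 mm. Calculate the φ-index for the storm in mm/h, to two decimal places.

φ ≈ 8.42 mm/h

Only the 3 blocks with intensity above φ contribute runoff: 21, 20.7, 21.1 mm/h.
Σ(I−φ)·Δt = d  ⇒  (21+20.7+21.1 − 3φ)·2 = 75.1
φ = (62.80 − 75.1/2) / 3 = 8.42 mm/h.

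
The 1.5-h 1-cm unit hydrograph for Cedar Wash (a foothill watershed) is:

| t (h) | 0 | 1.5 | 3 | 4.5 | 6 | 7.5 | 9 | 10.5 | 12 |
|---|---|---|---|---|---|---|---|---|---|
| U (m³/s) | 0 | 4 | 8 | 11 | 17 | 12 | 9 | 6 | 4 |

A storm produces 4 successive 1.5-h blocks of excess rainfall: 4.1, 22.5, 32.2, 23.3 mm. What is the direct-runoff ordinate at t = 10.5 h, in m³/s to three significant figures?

By discrete convolution, Q_j = Σ (P_i / 10 mm) · U_{j−i}.
At t = 10.5 h (j=7): Q = (4.1/10)·6 + (22.5/10)·9 + (32.2/10)·12 + (23.3/10)·17 = 101 m³/s.

Q ≈ 101 m³/s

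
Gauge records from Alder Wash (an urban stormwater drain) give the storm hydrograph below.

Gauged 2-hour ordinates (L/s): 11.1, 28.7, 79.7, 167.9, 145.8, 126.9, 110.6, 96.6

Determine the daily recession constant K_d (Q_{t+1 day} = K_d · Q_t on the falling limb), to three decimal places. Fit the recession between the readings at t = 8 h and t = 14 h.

K_d ≈ 0.193

Between t = 8 h and t = 14 h the flow falls from 145.8 to 96.6 L/s over 3×2 h = 6 h.
Per-interval ratio K = (96.6/145.8)^(1/3) = 0.8718; K_d = K^(24/2) = 0.193.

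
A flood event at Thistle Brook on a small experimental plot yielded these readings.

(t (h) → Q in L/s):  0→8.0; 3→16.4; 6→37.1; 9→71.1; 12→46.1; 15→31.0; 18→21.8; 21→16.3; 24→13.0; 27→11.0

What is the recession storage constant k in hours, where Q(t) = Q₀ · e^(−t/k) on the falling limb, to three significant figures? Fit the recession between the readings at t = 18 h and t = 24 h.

k ≈ 11.6 h

On the falling limb, Q drops from 21.8 to 13.0 L/s between t = 18 h and t = 24 h (Δt = 6 h).
k = −Δt / ln(Q₂/Q₁) = −6 / ln(13.0/21.8) = 11.6 h.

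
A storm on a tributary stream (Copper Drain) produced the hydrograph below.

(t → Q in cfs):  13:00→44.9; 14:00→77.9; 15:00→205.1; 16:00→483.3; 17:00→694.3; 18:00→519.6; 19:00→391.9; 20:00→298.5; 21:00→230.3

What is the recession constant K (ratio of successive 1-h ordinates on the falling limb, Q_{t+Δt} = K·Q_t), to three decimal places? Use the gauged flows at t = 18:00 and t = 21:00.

K ≈ 0.762

Using the recession-limb readings at t = 18:00 and t = 21:00: Q falls from 519.6 to 230.3 cfs over 3 intervals.
K = (Q₂/Q₁)^(1/3) = (230.3/519.6)^(1/3) = 0.762.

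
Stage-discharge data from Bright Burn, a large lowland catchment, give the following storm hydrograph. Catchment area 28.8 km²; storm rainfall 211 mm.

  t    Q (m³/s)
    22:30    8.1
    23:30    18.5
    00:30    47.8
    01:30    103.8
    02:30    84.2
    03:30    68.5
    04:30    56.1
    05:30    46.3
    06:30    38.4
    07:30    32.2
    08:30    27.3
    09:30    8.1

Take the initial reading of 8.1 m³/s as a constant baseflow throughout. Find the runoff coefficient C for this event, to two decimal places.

C ≈ 0.26

ΣQ_DR = 442.1 m³/s; V = ΣQ_DR·Δt = 1.592 × 10^6 m³.
Runoff depth d = V / A = 55.26 mm.
C = d / P = 55.26 / 211 = 0.26.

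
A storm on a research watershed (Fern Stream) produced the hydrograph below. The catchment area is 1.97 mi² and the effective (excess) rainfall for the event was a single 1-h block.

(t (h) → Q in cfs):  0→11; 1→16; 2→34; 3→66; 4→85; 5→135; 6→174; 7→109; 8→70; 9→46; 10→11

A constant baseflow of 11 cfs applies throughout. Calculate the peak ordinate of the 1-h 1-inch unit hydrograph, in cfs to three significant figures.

U_p ≈ 326 cfs

Direct runoff: 0.0, 5.0, 23.0, 55.0, 74.0, 124.0, 163.0, 98.0, 59.0, 35.0, 0.0 cfs; ΣQ_DR = 636.0 cfs, peak = 163.0 cfs.
Runoff depth d = ΣQ_DR·Δt / A = 636.0 × 3600 / (1.97 mi²) = 0.5003 in.
The 1-inch UH is the DRH scaled by (1 in)/d, so U_p = 163.0 × 1/0.5003 = 326 cfs.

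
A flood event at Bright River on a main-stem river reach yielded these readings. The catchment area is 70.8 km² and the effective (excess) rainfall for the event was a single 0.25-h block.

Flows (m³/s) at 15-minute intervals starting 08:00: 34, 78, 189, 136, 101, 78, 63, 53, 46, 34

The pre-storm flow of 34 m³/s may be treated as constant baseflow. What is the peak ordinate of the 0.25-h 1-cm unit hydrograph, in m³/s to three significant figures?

Direct runoff: 0.0, 44.0, 155.0, 102.0, 67.0, 44.0, 29.0, 19.0, 12.0, 0.0 m³/s; ΣQ_DR = 472.0 m³/s, peak = 155.0 m³/s.
Runoff depth d = ΣQ_DR·Δt / A = 472.0 × 900 / (70.8 km²) = 6.000 mm.
The 1-cm UH is the DRH scaled by (10 mm)/d, so U_p = 155.0 × 10/6.000 = 258 m³/s.

U_p ≈ 258 m³/s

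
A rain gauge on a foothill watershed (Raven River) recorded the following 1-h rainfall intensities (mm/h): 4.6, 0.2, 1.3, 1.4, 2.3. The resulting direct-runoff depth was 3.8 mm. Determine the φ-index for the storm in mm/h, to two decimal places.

φ ≈ 1.55 mm/h

Only the 2 blocks with intensity above φ contribute runoff: 4.6, 2.3 mm/h.
Σ(I−φ)·Δt = d  ⇒  (4.6+2.3 − 2φ)·1 = 3.8
φ = (6.900 − 3.8/1) / 2 = 1.55 mm/h.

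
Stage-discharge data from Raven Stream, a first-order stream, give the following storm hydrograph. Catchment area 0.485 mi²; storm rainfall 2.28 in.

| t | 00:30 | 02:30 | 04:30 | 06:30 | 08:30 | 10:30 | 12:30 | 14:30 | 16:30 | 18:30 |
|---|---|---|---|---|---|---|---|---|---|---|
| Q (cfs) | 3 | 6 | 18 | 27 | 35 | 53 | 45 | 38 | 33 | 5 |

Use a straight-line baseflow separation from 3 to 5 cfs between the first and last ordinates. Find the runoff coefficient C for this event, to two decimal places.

ΣQ_DR = 223.0 cfs; V = ΣQ_DR·Δt = 1.606 × 10^6 ft³.
Runoff depth d = V / A = 1.425 in.
C = d / P = 1.425 / 2.28 = 0.62.

C ≈ 0.62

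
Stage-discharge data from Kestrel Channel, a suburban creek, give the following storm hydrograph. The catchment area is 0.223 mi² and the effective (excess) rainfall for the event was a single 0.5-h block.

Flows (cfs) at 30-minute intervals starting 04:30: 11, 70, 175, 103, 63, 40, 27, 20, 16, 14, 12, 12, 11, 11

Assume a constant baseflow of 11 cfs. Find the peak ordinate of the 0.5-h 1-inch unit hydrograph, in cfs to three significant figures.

U_p ≈ 110 cfs

Direct runoff: 0.0, 59.0, 164.0, 92.0, 52.0, 29.0, 16.0, 9.0, 5.0, 3.0, 1.0, 1.0, 0.0, 0.0 cfs; ΣQ_DR = 431.0 cfs, peak = 164.0 cfs.
Runoff depth d = ΣQ_DR·Δt / A = 431.0 × 1800 / (0.223 mi²) = 1.497 in.
The 1-inch UH is the DRH scaled by (1 in)/d, so U_p = 164.0 × 1/1.497 = 110 cfs.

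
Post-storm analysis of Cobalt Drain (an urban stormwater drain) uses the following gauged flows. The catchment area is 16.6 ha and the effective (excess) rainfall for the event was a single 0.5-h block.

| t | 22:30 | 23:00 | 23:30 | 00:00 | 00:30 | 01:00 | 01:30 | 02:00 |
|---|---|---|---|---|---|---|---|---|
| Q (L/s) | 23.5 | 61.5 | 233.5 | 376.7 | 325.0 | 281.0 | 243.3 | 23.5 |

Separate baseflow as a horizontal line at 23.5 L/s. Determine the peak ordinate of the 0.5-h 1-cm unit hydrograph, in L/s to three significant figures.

Direct runoff: 0.0, 38.0, 210.0, 353.2, 301.5, 257.5, 219.8, 0.0 L/s; ΣQ_DR = 1380 L/s, peak = 353.2 L/s.
Runoff depth d = ΣQ_DR·Δt / A = 1380 × 1800 / (16.6 ha) = 14.96 mm.
The 1-cm UH is the DRH scaled by (10 mm)/d, so U_p = 353.2 × 10/14.96 = 236 L/s.

U_p ≈ 236 L/s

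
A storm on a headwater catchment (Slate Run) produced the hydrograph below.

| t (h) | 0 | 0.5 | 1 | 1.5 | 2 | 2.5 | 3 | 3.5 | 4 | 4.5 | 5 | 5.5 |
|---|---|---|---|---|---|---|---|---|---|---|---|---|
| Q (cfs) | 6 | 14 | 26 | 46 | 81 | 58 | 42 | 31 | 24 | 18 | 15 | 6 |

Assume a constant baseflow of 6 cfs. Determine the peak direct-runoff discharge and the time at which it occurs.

Q_p = 75.0 cfs at t = 2 h

Subtracting baseflow gives direct-runoff ordinates: 0.0, 8.0, 20.0, 40.0, 75.0, 52.0, 36.0, 25.0, 18.0, 12.0, 9.0, 0.0 cfs.
The maximum is 75.0 cfs, occurring at the reading for t = 2 h.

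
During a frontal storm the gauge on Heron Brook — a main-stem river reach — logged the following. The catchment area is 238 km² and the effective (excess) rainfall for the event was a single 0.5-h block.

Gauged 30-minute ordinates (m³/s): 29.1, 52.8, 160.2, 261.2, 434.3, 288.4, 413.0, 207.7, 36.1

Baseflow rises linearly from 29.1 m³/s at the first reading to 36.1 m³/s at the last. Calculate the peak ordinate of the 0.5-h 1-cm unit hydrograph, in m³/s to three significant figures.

Direct runoff: 0.00, 22.82, 129.35, 229.47, 401.70, 254.93, 378.65, 172.47, 0.00 m³/s; ΣQ_DR = 1589 m³/s, peak = 401.70 m³/s.
Runoff depth d = ΣQ_DR·Δt / A = 1589 × 1800 / (238 km²) = 12.02 mm.
The 1-cm UH is the DRH scaled by (10 mm)/d, so U_p = 401.70 × 10/12.02 = 334 m³/s.

U_p ≈ 334 m³/s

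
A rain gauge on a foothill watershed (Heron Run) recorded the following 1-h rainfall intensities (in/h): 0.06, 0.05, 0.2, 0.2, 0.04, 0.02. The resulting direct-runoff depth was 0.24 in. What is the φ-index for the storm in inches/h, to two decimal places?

Only the 2 blocks with intensity above φ contribute runoff: 0.2, 0.2 in/h.
Σ(I−φ)·Δt = d  ⇒  (0.2+0.2 − 2φ)·1 = 0.24
φ = (0.4000 − 0.24/1) / 2 = 0.08 in/h.

φ ≈ 0.08 in/h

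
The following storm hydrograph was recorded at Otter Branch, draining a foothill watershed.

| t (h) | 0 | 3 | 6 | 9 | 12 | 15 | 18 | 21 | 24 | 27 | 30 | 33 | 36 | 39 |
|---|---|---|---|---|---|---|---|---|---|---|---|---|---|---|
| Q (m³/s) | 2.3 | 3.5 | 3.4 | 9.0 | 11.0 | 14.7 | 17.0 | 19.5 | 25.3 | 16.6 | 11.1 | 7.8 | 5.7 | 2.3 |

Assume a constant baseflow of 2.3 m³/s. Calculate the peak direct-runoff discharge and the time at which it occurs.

Q_p = 23.0 m³/s at t = 24 h

Subtracting baseflow gives direct-runoff ordinates: 0.0, 1.2, 1.1, 6.7, 8.7, 12.4, 14.7, 17.2, 23.0, 14.3, 8.8, 5.5, 3.4, 0.0 m³/s.
The maximum is 23.0 m³/s, occurring at the reading for t = 24 h.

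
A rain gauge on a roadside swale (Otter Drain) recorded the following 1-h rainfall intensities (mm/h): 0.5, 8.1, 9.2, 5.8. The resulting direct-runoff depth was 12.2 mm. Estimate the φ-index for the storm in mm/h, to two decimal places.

φ ≈ 3.63 mm/h

Only the 3 blocks with intensity above φ contribute runoff: 8.1, 9.2, 5.8 mm/h.
Σ(I−φ)·Δt = d  ⇒  (8.1+9.2+5.8 − 3φ)·1 = 12.2
φ = (23.10 − 12.2/1) / 3 = 3.63 mm/h.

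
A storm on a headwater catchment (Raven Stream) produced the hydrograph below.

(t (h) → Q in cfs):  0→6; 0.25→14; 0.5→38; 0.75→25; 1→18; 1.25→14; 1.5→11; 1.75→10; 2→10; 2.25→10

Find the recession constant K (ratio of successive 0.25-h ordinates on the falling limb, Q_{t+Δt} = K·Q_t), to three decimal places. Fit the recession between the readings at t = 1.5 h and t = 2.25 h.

Using the recession-limb readings at t = 1.5 h and t = 2.25 h: Q falls from 11 to 10 cfs over 3 intervals.
K = (Q₂/Q₁)^(1/3) = (10/11)^(1/3) = 0.969.

K ≈ 0.969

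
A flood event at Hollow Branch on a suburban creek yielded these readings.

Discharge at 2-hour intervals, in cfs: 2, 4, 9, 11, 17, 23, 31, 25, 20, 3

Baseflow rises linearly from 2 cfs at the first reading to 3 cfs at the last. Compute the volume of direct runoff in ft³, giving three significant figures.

Direct-runoff ordinates (Q − Q_b): 0.00, 1.89, 6.78, 8.67, 14.56, 20.44, 28.33, 22.22, 17.11, 0.00 cfs.
ΣQ_DR = 120.0 cfs.
With Δt = 2 h = 7200 s, V = ΣQ_DR · Δt = 120.0 × 7200 = 8.64 × 10^5 ft³.

V ≈ 8.64 × 10^5 ft³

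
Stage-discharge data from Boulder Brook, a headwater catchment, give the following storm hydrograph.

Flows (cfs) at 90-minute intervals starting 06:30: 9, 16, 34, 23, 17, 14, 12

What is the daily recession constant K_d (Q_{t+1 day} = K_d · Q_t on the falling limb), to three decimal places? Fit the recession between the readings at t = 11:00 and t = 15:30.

K_d ≈ 0.031

Between t = 11:00 and t = 15:30 the flow falls from 23 to 12 cfs over 3×1.5 h = 4.5 h.
Per-interval ratio K = (12/23)^(1/3) = 0.8050; K_d = K^(24/1.5) = 0.031.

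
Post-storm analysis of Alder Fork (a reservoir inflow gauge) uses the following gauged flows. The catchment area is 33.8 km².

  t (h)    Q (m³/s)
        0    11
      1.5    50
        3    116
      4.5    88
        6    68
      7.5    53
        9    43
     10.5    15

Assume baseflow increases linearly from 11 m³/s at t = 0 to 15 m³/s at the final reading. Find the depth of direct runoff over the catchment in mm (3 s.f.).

Direct runoff: 0.00, 38.43, 103.86, 75.29, 54.71, 39.14, 28.57, 0.00 m³/s; ΣQ_DR = 340.0 m³/s.
V = ΣQ_DR · Δt = 340.0 × 5400 s = 1.836 × 10^6 m³.
Over A = 33.8 km², depth = V / A = 54.3 mm.

d ≈ 54.3 mm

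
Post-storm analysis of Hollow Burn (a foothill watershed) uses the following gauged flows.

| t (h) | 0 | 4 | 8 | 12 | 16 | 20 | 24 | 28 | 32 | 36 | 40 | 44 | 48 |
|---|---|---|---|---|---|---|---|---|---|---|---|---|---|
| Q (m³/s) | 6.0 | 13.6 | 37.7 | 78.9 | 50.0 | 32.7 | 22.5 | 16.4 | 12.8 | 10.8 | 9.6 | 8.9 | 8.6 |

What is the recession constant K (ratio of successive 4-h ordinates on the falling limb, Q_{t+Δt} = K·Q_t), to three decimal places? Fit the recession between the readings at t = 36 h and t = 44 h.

Using the recession-limb readings at t = 36 h and t = 44 h: Q falls from 10.8 to 8.9 m³/s over 2 intervals.
K = (Q₂/Q₁)^(1/2) = (8.9/10.8)^(1/2) = 0.908.

K ≈ 0.908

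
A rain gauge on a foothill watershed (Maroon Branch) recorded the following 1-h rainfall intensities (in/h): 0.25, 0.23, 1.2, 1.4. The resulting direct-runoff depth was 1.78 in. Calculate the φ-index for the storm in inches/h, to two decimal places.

Only the 2 blocks with intensity above φ contribute runoff: 1.2, 1.4 in/h.
Σ(I−φ)·Δt = d  ⇒  (1.2+1.4 − 2φ)·1 = 1.78
φ = (2.600 − 1.78/1) / 2 = 0.41 in/h.

φ ≈ 0.41 in/h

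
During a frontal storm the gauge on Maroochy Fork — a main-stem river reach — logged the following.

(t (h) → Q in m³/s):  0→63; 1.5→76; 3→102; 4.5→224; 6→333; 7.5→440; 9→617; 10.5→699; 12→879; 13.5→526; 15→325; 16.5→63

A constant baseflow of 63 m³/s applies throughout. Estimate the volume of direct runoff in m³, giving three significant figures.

Direct-runoff ordinates (Q − Q_b): 0.0, 13.0, 39.0, 161.0, 270.0, 377.0, 554.0, 636.0, 816.0, 463.0, 262.0, 0.0 m³/s.
ΣQ_DR = 3591 m³/s.
With Δt = 1.5 h = 5400 s, V = ΣQ_DR · Δt = 3591 × 5400 = 1.94 × 10^7 m³.

V ≈ 1.94 × 10^7 m³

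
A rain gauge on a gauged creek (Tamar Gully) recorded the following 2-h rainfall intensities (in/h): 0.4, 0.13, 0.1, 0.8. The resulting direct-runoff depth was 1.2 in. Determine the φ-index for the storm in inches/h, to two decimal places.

φ ≈ 0.30 in/h

Only the 2 blocks with intensity above φ contribute runoff: 0.4, 0.8 in/h.
Σ(I−φ)·Δt = d  ⇒  (0.4+0.8 − 2φ)·2 = 1.2
φ = (1.200 − 1.2/2) / 2 = 0.30 in/h.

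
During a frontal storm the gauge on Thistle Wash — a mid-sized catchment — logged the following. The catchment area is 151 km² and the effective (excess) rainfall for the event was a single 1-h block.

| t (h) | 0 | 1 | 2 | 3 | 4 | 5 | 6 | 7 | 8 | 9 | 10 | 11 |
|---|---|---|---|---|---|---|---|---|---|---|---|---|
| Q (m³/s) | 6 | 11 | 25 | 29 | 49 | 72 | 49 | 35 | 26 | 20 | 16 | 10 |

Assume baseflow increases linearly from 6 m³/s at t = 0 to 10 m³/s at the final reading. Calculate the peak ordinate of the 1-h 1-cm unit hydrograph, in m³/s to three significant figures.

Direct runoff: 0.00, 4.64, 18.27, 21.91, 41.55, 64.18, 40.82, 26.45, 17.09, 10.73, 6.36, 0.00 m³/s; ΣQ_DR = 252.0 m³/s, peak = 64.18 m³/s.
Runoff depth d = ΣQ_DR·Δt / A = 252.0 × 3600 / (151 km²) = 6.008 mm.
The 1-cm UH is the DRH scaled by (10 mm)/d, so U_p = 64.18 × 10/6.008 = 107 m³/s.

U_p ≈ 107 m³/s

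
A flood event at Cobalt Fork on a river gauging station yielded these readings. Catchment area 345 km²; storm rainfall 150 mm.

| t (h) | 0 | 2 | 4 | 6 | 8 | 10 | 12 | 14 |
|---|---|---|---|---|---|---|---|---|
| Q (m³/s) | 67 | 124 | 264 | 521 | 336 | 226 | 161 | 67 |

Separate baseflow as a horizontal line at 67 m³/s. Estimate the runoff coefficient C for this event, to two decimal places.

ΣQ_DR = 1230 m³/s; V = ΣQ_DR·Δt = 8.856 × 10^6 m³.
Runoff depth d = V / A = 25.67 mm.
C = d / P = 25.67 / 150 = 0.17.

C ≈ 0.17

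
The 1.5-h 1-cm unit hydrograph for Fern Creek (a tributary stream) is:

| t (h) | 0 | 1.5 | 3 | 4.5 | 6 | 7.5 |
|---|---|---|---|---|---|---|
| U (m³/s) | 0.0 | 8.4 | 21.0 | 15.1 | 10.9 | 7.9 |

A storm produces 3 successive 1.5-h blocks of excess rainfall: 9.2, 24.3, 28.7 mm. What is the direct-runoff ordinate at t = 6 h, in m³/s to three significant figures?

Q ≈ 107 m³/s

By discrete convolution, Q_j = Σ (P_i / 10 mm) · U_{j−i}.
At t = 6 h (j=4): Q = (9.2/10)·10.9 + (24.3/10)·15.1 + (28.7/10)·21.0 = 107 m³/s.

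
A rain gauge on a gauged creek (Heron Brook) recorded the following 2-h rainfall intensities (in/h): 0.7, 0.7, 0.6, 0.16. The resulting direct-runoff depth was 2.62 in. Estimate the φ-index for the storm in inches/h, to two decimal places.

Only the 3 blocks with intensity above φ contribute runoff: 0.7, 0.7, 0.6 in/h.
Σ(I−φ)·Δt = d  ⇒  (0.7+0.7+0.6 − 3φ)·2 = 2.62
φ = (2.000 − 2.62/2) / 3 = 0.23 in/h.

φ ≈ 0.23 in/h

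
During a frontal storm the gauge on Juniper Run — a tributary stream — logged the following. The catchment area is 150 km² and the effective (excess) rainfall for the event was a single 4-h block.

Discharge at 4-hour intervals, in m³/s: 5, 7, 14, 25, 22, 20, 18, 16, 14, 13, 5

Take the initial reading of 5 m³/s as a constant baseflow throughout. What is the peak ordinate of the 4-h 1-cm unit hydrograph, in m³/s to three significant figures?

Direct runoff: 0.0, 2.0, 9.0, 20.0, 17.0, 15.0, 13.0, 11.0, 9.0, 8.0, 0.0 m³/s; ΣQ_DR = 104.0 m³/s, peak = 20.0 m³/s.
Runoff depth d = ΣQ_DR·Δt / A = 104.0 × 14400 / (150 km²) = 9.984 mm.
The 1-cm UH is the DRH scaled by (10 mm)/d, so U_p = 20.0 × 10/9.984 = 20.0 m³/s.

U_p ≈ 20.0 m³/s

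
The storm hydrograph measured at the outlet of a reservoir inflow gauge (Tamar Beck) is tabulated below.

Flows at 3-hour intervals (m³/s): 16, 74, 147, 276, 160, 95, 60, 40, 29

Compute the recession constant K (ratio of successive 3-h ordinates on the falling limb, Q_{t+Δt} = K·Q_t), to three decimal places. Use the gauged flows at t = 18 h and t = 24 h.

Using the recession-limb readings at t = 18 h and t = 24 h: Q falls from 60 to 29 m³/s over 2 intervals.
K = (Q₂/Q₁)^(1/2) = (29/60)^(1/2) = 0.695.

K ≈ 0.695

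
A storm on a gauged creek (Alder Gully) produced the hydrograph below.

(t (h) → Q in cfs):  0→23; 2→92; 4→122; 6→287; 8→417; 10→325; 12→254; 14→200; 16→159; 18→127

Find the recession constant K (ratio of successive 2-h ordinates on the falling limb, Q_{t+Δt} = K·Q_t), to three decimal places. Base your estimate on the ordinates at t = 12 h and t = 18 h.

K ≈ 0.794

Using the recession-limb readings at t = 12 h and t = 18 h: Q falls from 254 to 127 cfs over 3 intervals.
K = (Q₂/Q₁)^(1/3) = (127/254)^(1/3) = 0.794.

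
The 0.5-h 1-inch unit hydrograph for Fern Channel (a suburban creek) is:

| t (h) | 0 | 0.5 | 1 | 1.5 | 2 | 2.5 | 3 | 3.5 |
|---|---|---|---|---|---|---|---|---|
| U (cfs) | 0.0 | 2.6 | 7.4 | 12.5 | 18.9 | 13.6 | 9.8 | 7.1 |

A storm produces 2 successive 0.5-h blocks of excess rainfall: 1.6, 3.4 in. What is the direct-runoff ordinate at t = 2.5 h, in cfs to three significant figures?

Q ≈ 86.0 cfs

By discrete convolution, Q_j = Σ (P_i / 1 in) · U_{j−i}.
At t = 2.5 h (j=5): Q = (1.6/1)·13.6 + (3.4/1)·18.9 = 86.0 cfs.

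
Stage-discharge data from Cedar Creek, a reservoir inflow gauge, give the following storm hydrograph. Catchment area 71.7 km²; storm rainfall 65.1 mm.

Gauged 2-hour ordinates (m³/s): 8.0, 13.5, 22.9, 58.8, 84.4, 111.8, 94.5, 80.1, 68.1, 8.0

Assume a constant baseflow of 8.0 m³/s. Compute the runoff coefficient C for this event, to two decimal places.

C ≈ 0.73

ΣQ_DR = 470.1 m³/s; V = ΣQ_DR·Δt = 3.385 × 10^6 m³.
Runoff depth d = V / A = 47.21 mm.
C = d / P = 47.21 / 65.1 = 0.73.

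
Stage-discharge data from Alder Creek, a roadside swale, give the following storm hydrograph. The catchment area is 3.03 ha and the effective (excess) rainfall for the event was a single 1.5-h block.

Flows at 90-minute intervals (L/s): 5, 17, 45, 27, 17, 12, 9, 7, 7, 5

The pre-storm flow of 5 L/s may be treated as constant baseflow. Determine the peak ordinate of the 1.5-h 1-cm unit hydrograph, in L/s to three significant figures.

U_p ≈ 22.2 L/s

Direct runoff: 0.0, 12.0, 40.0, 22.0, 12.0, 7.0, 4.0, 2.0, 2.0, 0.0 L/s; ΣQ_DR = 101.0 L/s, peak = 40.0 L/s.
Runoff depth d = ΣQ_DR·Δt / A = 101.0 × 5400 / (3.03 ha) = 18.00 mm.
The 1-cm UH is the DRH scaled by (10 mm)/d, so U_p = 40.0 × 10/18.00 = 22.2 L/s.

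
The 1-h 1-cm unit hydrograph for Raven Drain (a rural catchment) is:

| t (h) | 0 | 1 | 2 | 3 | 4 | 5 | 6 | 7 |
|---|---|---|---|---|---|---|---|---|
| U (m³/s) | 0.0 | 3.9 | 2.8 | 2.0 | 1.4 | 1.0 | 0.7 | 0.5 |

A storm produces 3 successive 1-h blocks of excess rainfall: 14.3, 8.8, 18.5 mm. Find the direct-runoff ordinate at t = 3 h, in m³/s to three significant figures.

By discrete convolution, Q_j = Σ (P_i / 10 mm) · U_{j−i}.
At t = 3 h (j=3): Q = (14.3/10)·2.0 + (8.8/10)·2.8 + (18.5/10)·3.9 = 12.5 m³/s.

Q ≈ 12.5 m³/s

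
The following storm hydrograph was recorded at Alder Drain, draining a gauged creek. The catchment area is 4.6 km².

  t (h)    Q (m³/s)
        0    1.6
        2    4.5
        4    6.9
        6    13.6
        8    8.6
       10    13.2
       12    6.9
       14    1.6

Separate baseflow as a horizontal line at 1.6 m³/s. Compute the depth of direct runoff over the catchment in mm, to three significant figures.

Direct runoff: 0.0, 2.9, 5.3, 12.0, 7.0, 11.6, 5.3, 0.0 m³/s; ΣQ_DR = 44.10 m³/s.
V = ΣQ_DR · Δt = 44.10 × 7200 s = 3.175 × 10^5 m³.
Over A = 4.6 km², depth = V / A = 69.0 mm.

d ≈ 69.0 mm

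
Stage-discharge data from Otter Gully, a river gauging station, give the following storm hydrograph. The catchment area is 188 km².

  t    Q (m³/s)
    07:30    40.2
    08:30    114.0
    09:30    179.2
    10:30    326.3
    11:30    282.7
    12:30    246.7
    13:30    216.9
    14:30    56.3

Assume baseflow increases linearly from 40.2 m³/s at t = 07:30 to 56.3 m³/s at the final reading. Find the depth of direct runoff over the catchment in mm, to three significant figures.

Direct runoff: 0.00, 71.50, 134.40, 279.20, 233.30, 195.00, 162.90, 0.00 m³/s; ΣQ_DR = 1076 m³/s.
V = ΣQ_DR · Δt = 1076 × 3600 s = 3.875 × 10^6 m³.
Over A = 188 km², depth = V / A = 20.6 mm.

d ≈ 20.6 mm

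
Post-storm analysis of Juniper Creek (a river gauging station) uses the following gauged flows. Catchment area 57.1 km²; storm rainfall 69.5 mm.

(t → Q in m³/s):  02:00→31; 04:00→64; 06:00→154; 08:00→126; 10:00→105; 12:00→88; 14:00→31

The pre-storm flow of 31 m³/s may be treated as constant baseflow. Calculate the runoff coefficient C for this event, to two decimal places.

C ≈ 0.69

ΣQ_DR = 382.0 m³/s; V = ΣQ_DR·Δt = 2.750 × 10^6 m³.
Runoff depth d = V / A = 48.17 mm.
C = d / P = 48.17 / 69.5 = 0.69.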